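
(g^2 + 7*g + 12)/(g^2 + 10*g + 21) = (g + 4)/(g + 7)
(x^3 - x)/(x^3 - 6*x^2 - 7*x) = (x - 1)/(x - 7)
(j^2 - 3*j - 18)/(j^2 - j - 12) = (j - 6)/(j - 4)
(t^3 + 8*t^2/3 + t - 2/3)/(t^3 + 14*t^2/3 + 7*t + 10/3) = (3*t - 1)/(3*t + 5)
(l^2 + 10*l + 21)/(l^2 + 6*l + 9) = (l + 7)/(l + 3)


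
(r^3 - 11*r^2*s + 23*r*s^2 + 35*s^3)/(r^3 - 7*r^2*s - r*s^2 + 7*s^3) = (r - 5*s)/(r - s)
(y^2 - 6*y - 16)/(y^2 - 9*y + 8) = (y + 2)/(y - 1)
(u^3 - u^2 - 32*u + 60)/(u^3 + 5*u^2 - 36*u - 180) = (u^2 - 7*u + 10)/(u^2 - u - 30)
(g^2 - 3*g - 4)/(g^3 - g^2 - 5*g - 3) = (g - 4)/(g^2 - 2*g - 3)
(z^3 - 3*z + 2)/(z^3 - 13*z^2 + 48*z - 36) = (z^2 + z - 2)/(z^2 - 12*z + 36)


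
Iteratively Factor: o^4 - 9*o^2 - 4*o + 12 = (o + 2)*(o^3 - 2*o^2 - 5*o + 6) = (o + 2)^2*(o^2 - 4*o + 3) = (o - 3)*(o + 2)^2*(o - 1)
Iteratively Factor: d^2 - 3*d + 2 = (d - 1)*(d - 2)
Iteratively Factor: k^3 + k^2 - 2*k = (k)*(k^2 + k - 2) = k*(k + 2)*(k - 1)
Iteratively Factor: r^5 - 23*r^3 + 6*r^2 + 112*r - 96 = (r - 4)*(r^4 + 4*r^3 - 7*r^2 - 22*r + 24) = (r - 4)*(r + 3)*(r^3 + r^2 - 10*r + 8) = (r - 4)*(r - 2)*(r + 3)*(r^2 + 3*r - 4) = (r - 4)*(r - 2)*(r - 1)*(r + 3)*(r + 4)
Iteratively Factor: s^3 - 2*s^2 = (s)*(s^2 - 2*s) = s*(s - 2)*(s)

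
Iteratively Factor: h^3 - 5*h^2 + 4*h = (h - 4)*(h^2 - h) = h*(h - 4)*(h - 1)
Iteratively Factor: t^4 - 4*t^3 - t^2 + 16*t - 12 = (t + 2)*(t^3 - 6*t^2 + 11*t - 6) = (t - 1)*(t + 2)*(t^2 - 5*t + 6) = (t - 3)*(t - 1)*(t + 2)*(t - 2)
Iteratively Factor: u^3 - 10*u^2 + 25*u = (u - 5)*(u^2 - 5*u) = (u - 5)^2*(u)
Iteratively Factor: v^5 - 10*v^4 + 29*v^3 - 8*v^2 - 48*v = (v - 4)*(v^4 - 6*v^3 + 5*v^2 + 12*v) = v*(v - 4)*(v^3 - 6*v^2 + 5*v + 12) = v*(v - 4)^2*(v^2 - 2*v - 3) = v*(v - 4)^2*(v + 1)*(v - 3)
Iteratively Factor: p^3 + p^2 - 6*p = (p)*(p^2 + p - 6) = p*(p + 3)*(p - 2)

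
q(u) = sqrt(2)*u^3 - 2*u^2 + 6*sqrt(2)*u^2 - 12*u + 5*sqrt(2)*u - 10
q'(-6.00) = 69.98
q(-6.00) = -52.43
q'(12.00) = 761.66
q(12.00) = 3308.49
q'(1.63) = 27.49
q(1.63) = 5.32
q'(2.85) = 66.50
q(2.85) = 61.37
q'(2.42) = 51.31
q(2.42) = 36.10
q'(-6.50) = 90.01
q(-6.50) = -92.34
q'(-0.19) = -7.24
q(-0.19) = -8.84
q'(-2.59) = -10.06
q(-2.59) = 21.70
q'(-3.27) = -1.98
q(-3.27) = 26.01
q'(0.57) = 3.84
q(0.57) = -10.44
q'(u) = 3*sqrt(2)*u^2 - 4*u + 12*sqrt(2)*u - 12 + 5*sqrt(2)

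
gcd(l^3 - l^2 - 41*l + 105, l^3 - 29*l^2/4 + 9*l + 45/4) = l^2 - 8*l + 15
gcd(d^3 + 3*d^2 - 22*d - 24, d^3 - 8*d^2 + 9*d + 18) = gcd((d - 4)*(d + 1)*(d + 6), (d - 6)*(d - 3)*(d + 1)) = d + 1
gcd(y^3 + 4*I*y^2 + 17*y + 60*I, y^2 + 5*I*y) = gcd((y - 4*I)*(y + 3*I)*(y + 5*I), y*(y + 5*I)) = y + 5*I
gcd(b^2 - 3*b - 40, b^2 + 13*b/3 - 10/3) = b + 5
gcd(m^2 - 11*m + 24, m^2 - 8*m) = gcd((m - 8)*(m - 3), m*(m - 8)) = m - 8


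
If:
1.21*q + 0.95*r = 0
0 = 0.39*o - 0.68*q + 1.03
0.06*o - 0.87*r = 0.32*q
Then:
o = -2.33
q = 0.18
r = -0.23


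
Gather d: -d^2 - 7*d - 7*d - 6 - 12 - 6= -d^2 - 14*d - 24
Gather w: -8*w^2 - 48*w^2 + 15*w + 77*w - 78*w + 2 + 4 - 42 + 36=-56*w^2 + 14*w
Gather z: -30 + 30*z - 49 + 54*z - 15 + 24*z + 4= 108*z - 90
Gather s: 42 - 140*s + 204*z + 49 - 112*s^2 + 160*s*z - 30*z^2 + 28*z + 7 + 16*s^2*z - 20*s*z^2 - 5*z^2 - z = s^2*(16*z - 112) + s*(-20*z^2 + 160*z - 140) - 35*z^2 + 231*z + 98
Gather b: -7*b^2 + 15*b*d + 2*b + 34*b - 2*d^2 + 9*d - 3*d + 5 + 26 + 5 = -7*b^2 + b*(15*d + 36) - 2*d^2 + 6*d + 36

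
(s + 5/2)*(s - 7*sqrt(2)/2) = s^2 - 7*sqrt(2)*s/2 + 5*s/2 - 35*sqrt(2)/4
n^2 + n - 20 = (n - 4)*(n + 5)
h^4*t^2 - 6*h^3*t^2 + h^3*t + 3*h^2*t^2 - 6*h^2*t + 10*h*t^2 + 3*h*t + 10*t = (h - 5)*(h - 2)*(h*t + 1)*(h*t + t)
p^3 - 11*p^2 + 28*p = p*(p - 7)*(p - 4)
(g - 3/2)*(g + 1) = g^2 - g/2 - 3/2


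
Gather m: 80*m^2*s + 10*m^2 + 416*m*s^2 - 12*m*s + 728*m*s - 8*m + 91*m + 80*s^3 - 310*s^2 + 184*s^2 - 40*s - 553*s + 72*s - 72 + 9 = m^2*(80*s + 10) + m*(416*s^2 + 716*s + 83) + 80*s^3 - 126*s^2 - 521*s - 63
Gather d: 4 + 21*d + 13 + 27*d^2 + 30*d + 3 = 27*d^2 + 51*d + 20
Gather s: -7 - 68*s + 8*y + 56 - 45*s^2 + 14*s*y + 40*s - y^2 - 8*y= -45*s^2 + s*(14*y - 28) - y^2 + 49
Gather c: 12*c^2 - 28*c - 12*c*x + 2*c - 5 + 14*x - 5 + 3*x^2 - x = 12*c^2 + c*(-12*x - 26) + 3*x^2 + 13*x - 10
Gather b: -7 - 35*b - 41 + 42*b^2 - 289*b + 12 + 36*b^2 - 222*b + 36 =78*b^2 - 546*b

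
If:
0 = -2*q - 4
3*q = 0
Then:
No Solution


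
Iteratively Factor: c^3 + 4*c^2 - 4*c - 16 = (c - 2)*(c^2 + 6*c + 8) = (c - 2)*(c + 2)*(c + 4)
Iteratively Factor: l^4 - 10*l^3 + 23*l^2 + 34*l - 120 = (l - 5)*(l^3 - 5*l^2 - 2*l + 24) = (l - 5)*(l - 3)*(l^2 - 2*l - 8) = (l - 5)*(l - 3)*(l + 2)*(l - 4)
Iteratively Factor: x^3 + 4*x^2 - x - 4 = (x - 1)*(x^2 + 5*x + 4) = (x - 1)*(x + 1)*(x + 4)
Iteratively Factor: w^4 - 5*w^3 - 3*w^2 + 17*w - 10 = (w - 1)*(w^3 - 4*w^2 - 7*w + 10) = (w - 1)^2*(w^2 - 3*w - 10) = (w - 5)*(w - 1)^2*(w + 2)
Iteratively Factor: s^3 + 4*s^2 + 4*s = (s + 2)*(s^2 + 2*s) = s*(s + 2)*(s + 2)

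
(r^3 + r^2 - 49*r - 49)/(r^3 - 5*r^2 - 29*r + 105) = (r^2 + 8*r + 7)/(r^2 + 2*r - 15)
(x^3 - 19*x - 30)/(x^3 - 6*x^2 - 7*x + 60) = (x + 2)/(x - 4)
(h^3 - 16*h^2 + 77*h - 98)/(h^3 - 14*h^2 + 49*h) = (h - 2)/h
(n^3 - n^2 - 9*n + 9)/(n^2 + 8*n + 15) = (n^2 - 4*n + 3)/(n + 5)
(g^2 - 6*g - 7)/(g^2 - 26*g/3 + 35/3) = 3*(g + 1)/(3*g - 5)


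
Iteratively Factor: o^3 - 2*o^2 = (o)*(o^2 - 2*o) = o*(o - 2)*(o)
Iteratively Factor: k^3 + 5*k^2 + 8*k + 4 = (k + 1)*(k^2 + 4*k + 4) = (k + 1)*(k + 2)*(k + 2)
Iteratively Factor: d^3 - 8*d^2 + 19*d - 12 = (d - 1)*(d^2 - 7*d + 12) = (d - 3)*(d - 1)*(d - 4)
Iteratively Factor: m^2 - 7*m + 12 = (m - 4)*(m - 3)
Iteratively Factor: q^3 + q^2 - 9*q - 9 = (q + 1)*(q^2 - 9) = (q - 3)*(q + 1)*(q + 3)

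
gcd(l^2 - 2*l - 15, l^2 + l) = 1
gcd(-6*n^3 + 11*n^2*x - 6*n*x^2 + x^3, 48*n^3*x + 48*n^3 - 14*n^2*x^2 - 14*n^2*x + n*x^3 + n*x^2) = 1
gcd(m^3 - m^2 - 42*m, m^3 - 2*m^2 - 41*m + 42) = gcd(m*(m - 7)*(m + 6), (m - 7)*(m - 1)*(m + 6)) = m^2 - m - 42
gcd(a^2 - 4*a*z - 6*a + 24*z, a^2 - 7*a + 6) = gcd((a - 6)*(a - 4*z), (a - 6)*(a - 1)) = a - 6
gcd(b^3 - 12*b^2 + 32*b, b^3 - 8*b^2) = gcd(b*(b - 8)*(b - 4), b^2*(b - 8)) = b^2 - 8*b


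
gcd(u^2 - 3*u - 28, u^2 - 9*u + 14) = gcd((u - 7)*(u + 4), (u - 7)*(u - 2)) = u - 7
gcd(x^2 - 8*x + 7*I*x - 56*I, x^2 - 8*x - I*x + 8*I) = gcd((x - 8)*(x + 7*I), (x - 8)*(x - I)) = x - 8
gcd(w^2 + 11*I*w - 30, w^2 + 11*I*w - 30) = w^2 + 11*I*w - 30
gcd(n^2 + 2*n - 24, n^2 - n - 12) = n - 4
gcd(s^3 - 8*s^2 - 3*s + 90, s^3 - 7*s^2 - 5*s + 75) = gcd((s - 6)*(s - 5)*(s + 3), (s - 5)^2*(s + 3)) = s^2 - 2*s - 15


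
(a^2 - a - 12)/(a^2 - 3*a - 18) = (a - 4)/(a - 6)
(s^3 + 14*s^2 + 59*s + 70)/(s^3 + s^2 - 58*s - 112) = (s + 5)/(s - 8)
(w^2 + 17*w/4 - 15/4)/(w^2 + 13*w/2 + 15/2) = (4*w - 3)/(2*(2*w + 3))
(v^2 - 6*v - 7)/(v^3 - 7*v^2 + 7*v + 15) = (v - 7)/(v^2 - 8*v + 15)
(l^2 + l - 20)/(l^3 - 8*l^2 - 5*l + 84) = (l + 5)/(l^2 - 4*l - 21)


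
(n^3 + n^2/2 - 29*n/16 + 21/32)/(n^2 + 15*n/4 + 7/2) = (8*n^2 - 10*n + 3)/(8*(n + 2))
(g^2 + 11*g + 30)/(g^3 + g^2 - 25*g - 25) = (g + 6)/(g^2 - 4*g - 5)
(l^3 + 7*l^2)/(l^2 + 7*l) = l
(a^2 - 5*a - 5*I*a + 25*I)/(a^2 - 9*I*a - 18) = (-a^2 + 5*a + 5*I*a - 25*I)/(-a^2 + 9*I*a + 18)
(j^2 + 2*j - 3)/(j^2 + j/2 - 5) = 2*(j^2 + 2*j - 3)/(2*j^2 + j - 10)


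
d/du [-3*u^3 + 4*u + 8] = 4 - 9*u^2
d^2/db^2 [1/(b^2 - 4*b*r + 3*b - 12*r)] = 2*(-b^2 + 4*b*r - 3*b + 12*r + (2*b - 4*r + 3)^2)/(b^2 - 4*b*r + 3*b - 12*r)^3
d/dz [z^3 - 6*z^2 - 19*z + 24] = 3*z^2 - 12*z - 19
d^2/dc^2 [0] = 0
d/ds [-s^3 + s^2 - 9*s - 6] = -3*s^2 + 2*s - 9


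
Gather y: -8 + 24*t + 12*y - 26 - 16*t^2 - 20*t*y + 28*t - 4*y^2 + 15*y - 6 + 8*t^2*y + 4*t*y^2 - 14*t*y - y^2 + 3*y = -16*t^2 + 52*t + y^2*(4*t - 5) + y*(8*t^2 - 34*t + 30) - 40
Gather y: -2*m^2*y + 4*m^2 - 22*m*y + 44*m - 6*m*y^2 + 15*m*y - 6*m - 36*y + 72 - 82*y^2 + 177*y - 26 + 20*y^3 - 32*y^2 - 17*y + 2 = 4*m^2 + 38*m + 20*y^3 + y^2*(-6*m - 114) + y*(-2*m^2 - 7*m + 124) + 48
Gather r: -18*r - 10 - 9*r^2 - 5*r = -9*r^2 - 23*r - 10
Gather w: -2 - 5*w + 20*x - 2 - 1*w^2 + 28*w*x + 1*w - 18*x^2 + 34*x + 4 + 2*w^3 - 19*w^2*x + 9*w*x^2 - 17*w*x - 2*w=2*w^3 + w^2*(-19*x - 1) + w*(9*x^2 + 11*x - 6) - 18*x^2 + 54*x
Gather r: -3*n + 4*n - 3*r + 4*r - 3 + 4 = n + r + 1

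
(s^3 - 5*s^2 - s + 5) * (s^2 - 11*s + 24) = s^5 - 16*s^4 + 78*s^3 - 104*s^2 - 79*s + 120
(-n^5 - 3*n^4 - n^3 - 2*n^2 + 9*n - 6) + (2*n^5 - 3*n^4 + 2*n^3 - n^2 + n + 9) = n^5 - 6*n^4 + n^3 - 3*n^2 + 10*n + 3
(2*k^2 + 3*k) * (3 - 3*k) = -6*k^3 - 3*k^2 + 9*k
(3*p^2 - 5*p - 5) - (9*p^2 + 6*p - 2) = -6*p^2 - 11*p - 3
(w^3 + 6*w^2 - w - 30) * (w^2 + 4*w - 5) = w^5 + 10*w^4 + 18*w^3 - 64*w^2 - 115*w + 150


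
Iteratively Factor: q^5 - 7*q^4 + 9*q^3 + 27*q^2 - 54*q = (q + 2)*(q^4 - 9*q^3 + 27*q^2 - 27*q) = q*(q + 2)*(q^3 - 9*q^2 + 27*q - 27) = q*(q - 3)*(q + 2)*(q^2 - 6*q + 9) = q*(q - 3)^2*(q + 2)*(q - 3)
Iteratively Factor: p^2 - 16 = (p - 4)*(p + 4)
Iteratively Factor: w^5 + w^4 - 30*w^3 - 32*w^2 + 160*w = (w)*(w^4 + w^3 - 30*w^2 - 32*w + 160) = w*(w - 2)*(w^3 + 3*w^2 - 24*w - 80) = w*(w - 2)*(w + 4)*(w^2 - w - 20) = w*(w - 2)*(w + 4)^2*(w - 5)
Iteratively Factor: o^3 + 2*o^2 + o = (o)*(o^2 + 2*o + 1) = o*(o + 1)*(o + 1)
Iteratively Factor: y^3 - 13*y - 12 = (y - 4)*(y^2 + 4*y + 3) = (y - 4)*(y + 1)*(y + 3)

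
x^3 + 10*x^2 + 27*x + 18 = (x + 1)*(x + 3)*(x + 6)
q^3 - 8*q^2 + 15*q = q*(q - 5)*(q - 3)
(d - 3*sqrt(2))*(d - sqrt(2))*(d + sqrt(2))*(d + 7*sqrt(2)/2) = d^4 + sqrt(2)*d^3/2 - 23*d^2 - sqrt(2)*d + 42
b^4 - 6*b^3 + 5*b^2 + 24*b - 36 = (b - 3)^2*(b - 2)*(b + 2)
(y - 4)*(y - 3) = y^2 - 7*y + 12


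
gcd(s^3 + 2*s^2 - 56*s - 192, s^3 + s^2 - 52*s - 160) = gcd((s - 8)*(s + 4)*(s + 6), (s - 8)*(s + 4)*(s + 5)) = s^2 - 4*s - 32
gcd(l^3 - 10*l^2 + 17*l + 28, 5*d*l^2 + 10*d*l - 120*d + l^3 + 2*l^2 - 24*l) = l - 4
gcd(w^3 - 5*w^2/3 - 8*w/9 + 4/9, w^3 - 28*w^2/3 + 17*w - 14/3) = w^2 - 7*w/3 + 2/3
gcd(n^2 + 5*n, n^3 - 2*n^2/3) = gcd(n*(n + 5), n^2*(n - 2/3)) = n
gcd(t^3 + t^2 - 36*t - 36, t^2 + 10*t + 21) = 1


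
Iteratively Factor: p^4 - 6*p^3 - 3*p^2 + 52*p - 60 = (p - 2)*(p^3 - 4*p^2 - 11*p + 30) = (p - 2)*(p + 3)*(p^2 - 7*p + 10) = (p - 5)*(p - 2)*(p + 3)*(p - 2)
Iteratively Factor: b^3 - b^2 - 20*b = (b + 4)*(b^2 - 5*b) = (b - 5)*(b + 4)*(b)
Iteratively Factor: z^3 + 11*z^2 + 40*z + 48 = (z + 4)*(z^2 + 7*z + 12) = (z + 4)^2*(z + 3)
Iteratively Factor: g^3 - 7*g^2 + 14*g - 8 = (g - 1)*(g^2 - 6*g + 8) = (g - 2)*(g - 1)*(g - 4)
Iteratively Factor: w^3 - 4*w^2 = (w - 4)*(w^2) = w*(w - 4)*(w)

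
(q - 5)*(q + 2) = q^2 - 3*q - 10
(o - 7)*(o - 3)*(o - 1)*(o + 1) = o^4 - 10*o^3 + 20*o^2 + 10*o - 21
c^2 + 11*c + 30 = (c + 5)*(c + 6)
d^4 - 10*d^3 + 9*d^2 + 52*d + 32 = (d - 8)*(d - 4)*(d + 1)^2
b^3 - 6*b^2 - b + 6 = (b - 6)*(b - 1)*(b + 1)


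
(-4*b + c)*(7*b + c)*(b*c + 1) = -28*b^3*c + 3*b^2*c^2 - 28*b^2 + b*c^3 + 3*b*c + c^2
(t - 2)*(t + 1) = t^2 - t - 2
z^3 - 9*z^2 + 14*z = z*(z - 7)*(z - 2)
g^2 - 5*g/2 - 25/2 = (g - 5)*(g + 5/2)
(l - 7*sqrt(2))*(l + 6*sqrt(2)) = l^2 - sqrt(2)*l - 84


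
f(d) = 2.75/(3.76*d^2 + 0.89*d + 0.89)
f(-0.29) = 2.90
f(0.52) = 1.16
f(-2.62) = 0.11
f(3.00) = 0.07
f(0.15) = 2.48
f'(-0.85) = 1.86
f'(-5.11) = 0.01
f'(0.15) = -4.52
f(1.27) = 0.34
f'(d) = 2.75*(-7.52*d - 0.89)/(3.76*d^2 + 0.89*d + 0.89)^2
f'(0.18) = -4.49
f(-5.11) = 0.03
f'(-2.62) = 0.09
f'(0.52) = -2.35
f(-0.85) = 0.96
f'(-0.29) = 3.95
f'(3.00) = -0.05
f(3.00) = 0.07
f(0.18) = 2.35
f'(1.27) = -0.44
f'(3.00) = -0.05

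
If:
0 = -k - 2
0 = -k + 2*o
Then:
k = -2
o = -1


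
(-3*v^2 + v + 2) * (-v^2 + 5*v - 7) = 3*v^4 - 16*v^3 + 24*v^2 + 3*v - 14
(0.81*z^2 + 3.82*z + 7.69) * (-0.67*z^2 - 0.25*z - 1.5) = -0.5427*z^4 - 2.7619*z^3 - 7.3223*z^2 - 7.6525*z - 11.535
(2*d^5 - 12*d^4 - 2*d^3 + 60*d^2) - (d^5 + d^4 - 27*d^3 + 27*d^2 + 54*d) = d^5 - 13*d^4 + 25*d^3 + 33*d^2 - 54*d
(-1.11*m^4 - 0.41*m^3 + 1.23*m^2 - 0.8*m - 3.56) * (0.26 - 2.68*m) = 2.9748*m^5 + 0.8102*m^4 - 3.403*m^3 + 2.4638*m^2 + 9.3328*m - 0.9256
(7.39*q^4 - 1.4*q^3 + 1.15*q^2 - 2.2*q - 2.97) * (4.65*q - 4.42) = 34.3635*q^5 - 39.1738*q^4 + 11.5355*q^3 - 15.313*q^2 - 4.0865*q + 13.1274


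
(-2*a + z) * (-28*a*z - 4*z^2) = 56*a^2*z - 20*a*z^2 - 4*z^3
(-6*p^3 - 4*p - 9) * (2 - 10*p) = 60*p^4 - 12*p^3 + 40*p^2 + 82*p - 18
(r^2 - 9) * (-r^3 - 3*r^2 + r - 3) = -r^5 - 3*r^4 + 10*r^3 + 24*r^2 - 9*r + 27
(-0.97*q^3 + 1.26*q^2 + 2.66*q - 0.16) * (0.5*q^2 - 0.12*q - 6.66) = -0.485*q^5 + 0.7464*q^4 + 7.639*q^3 - 8.7908*q^2 - 17.6964*q + 1.0656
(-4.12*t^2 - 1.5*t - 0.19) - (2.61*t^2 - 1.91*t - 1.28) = -6.73*t^2 + 0.41*t + 1.09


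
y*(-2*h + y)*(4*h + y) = -8*h^2*y + 2*h*y^2 + y^3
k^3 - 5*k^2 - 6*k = k*(k - 6)*(k + 1)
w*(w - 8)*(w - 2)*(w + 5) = w^4 - 5*w^3 - 34*w^2 + 80*w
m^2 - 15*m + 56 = (m - 8)*(m - 7)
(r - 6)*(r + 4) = r^2 - 2*r - 24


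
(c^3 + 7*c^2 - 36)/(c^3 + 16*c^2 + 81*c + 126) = (c - 2)/(c + 7)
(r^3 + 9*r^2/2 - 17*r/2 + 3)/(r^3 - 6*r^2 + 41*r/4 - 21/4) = 2*(2*r^2 + 11*r - 6)/(4*r^2 - 20*r + 21)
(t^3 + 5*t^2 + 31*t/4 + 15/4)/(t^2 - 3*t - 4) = (t^2 + 4*t + 15/4)/(t - 4)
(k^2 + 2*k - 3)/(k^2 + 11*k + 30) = (k^2 + 2*k - 3)/(k^2 + 11*k + 30)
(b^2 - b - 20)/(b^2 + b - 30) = (b + 4)/(b + 6)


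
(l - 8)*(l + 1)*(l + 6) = l^3 - l^2 - 50*l - 48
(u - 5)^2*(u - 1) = u^3 - 11*u^2 + 35*u - 25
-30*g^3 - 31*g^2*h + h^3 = (-6*g + h)*(g + h)*(5*g + h)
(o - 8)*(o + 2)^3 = o^4 - 2*o^3 - 36*o^2 - 88*o - 64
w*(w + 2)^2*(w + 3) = w^4 + 7*w^3 + 16*w^2 + 12*w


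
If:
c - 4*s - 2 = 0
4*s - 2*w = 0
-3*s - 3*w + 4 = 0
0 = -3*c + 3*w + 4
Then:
No Solution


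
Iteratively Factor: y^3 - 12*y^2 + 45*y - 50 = (y - 5)*(y^2 - 7*y + 10) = (y - 5)*(y - 2)*(y - 5)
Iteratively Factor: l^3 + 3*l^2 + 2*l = (l)*(l^2 + 3*l + 2) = l*(l + 1)*(l + 2)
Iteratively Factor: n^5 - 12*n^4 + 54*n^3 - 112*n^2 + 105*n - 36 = (n - 1)*(n^4 - 11*n^3 + 43*n^2 - 69*n + 36) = (n - 3)*(n - 1)*(n^3 - 8*n^2 + 19*n - 12) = (n - 3)^2*(n - 1)*(n^2 - 5*n + 4) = (n - 3)^2*(n - 1)^2*(n - 4)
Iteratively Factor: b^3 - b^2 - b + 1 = (b - 1)*(b^2 - 1) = (b - 1)^2*(b + 1)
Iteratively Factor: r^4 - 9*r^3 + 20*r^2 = (r - 5)*(r^3 - 4*r^2) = r*(r - 5)*(r^2 - 4*r) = r*(r - 5)*(r - 4)*(r)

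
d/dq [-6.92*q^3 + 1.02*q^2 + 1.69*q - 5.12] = -20.76*q^2 + 2.04*q + 1.69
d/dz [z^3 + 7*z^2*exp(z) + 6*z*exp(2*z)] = 7*z^2*exp(z) + 3*z^2 + 12*z*exp(2*z) + 14*z*exp(z) + 6*exp(2*z)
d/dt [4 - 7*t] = -7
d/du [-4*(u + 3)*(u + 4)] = -8*u - 28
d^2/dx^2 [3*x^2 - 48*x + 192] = 6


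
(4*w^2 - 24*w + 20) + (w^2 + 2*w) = 5*w^2 - 22*w + 20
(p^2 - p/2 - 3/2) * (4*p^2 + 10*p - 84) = 4*p^4 + 8*p^3 - 95*p^2 + 27*p + 126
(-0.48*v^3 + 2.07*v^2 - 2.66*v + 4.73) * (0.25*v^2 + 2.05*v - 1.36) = -0.12*v^5 - 0.4665*v^4 + 4.2313*v^3 - 7.0857*v^2 + 13.3141*v - 6.4328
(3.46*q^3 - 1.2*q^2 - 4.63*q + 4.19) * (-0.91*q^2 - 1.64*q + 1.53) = -3.1486*q^5 - 4.5824*q^4 + 11.4751*q^3 + 1.9443*q^2 - 13.9555*q + 6.4107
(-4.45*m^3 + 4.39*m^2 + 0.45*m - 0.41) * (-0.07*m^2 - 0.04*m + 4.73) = 0.3115*m^5 - 0.1293*m^4 - 21.2556*m^3 + 20.7754*m^2 + 2.1449*m - 1.9393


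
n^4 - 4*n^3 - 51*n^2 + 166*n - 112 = (n - 8)*(n - 2)*(n - 1)*(n + 7)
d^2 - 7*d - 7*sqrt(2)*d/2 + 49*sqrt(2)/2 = (d - 7)*(d - 7*sqrt(2)/2)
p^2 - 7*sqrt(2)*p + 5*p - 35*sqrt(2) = (p + 5)*(p - 7*sqrt(2))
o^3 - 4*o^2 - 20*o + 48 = (o - 6)*(o - 2)*(o + 4)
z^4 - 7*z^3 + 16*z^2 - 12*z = z*(z - 3)*(z - 2)^2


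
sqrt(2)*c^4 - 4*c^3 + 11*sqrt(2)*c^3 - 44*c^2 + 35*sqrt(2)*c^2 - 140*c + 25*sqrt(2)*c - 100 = (c + 5)^2*(c - 2*sqrt(2))*(sqrt(2)*c + sqrt(2))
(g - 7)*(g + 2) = g^2 - 5*g - 14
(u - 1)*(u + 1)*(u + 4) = u^3 + 4*u^2 - u - 4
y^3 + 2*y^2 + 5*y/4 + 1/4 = (y + 1/2)^2*(y + 1)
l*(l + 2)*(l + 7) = l^3 + 9*l^2 + 14*l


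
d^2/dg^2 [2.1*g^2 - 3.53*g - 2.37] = 4.20000000000000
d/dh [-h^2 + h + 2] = 1 - 2*h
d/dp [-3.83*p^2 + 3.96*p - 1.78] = 3.96 - 7.66*p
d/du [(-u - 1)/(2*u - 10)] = 3/(u^2 - 10*u + 25)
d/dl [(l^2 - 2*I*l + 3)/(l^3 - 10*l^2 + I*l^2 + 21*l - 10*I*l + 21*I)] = (-l^2 + 6*I*l + 21 - 30*I)/(l^4 - 20*l^3 + 142*l^2 - 420*l + 441)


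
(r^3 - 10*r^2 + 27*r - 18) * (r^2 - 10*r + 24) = r^5 - 20*r^4 + 151*r^3 - 528*r^2 + 828*r - 432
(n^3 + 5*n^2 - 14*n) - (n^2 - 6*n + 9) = n^3 + 4*n^2 - 8*n - 9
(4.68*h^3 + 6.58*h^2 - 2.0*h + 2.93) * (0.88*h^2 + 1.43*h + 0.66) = 4.1184*h^5 + 12.4828*h^4 + 10.7382*h^3 + 4.0612*h^2 + 2.8699*h + 1.9338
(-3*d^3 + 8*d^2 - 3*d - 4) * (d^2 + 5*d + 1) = -3*d^5 - 7*d^4 + 34*d^3 - 11*d^2 - 23*d - 4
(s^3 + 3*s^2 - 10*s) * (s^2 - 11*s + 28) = s^5 - 8*s^4 - 15*s^3 + 194*s^2 - 280*s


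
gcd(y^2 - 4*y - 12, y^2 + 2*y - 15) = 1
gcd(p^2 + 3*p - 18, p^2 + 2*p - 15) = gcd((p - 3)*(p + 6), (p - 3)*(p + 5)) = p - 3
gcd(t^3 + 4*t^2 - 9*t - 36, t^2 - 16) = t + 4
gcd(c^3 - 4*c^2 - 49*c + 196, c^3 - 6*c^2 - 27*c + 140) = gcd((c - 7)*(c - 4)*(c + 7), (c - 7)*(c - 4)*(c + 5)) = c^2 - 11*c + 28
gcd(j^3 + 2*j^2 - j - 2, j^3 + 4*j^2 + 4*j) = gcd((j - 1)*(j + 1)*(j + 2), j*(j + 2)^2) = j + 2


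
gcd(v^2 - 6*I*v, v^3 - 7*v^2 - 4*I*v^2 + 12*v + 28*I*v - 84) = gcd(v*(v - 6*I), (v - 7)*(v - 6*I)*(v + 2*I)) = v - 6*I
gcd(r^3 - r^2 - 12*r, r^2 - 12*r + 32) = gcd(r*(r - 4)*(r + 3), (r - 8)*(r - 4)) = r - 4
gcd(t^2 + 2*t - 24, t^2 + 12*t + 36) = t + 6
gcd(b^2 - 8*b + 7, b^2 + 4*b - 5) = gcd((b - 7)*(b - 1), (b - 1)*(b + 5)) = b - 1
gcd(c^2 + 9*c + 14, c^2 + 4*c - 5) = 1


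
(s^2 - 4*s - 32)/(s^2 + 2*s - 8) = (s - 8)/(s - 2)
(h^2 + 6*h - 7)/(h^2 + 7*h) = (h - 1)/h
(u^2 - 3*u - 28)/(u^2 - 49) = (u + 4)/(u + 7)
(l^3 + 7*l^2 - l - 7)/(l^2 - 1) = l + 7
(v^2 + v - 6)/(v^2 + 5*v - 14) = (v + 3)/(v + 7)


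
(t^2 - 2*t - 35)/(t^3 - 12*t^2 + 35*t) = (t + 5)/(t*(t - 5))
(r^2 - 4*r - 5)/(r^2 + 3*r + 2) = (r - 5)/(r + 2)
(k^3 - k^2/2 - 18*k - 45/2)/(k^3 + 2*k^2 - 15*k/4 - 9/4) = 2*(2*k^2 - 7*k - 15)/(4*k^2 - 4*k - 3)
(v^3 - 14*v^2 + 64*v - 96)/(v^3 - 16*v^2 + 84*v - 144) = (v - 4)/(v - 6)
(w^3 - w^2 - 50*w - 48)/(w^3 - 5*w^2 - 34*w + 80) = (w^2 + 7*w + 6)/(w^2 + 3*w - 10)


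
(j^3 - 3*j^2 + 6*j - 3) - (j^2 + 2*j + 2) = j^3 - 4*j^2 + 4*j - 5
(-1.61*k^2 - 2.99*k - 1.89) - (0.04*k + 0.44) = -1.61*k^2 - 3.03*k - 2.33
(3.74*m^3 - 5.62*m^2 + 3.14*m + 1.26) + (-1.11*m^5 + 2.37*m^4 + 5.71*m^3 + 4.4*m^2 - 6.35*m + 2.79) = -1.11*m^5 + 2.37*m^4 + 9.45*m^3 - 1.22*m^2 - 3.21*m + 4.05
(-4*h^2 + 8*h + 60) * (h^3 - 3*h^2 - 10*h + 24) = -4*h^5 + 20*h^4 + 76*h^3 - 356*h^2 - 408*h + 1440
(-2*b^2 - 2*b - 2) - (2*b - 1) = -2*b^2 - 4*b - 1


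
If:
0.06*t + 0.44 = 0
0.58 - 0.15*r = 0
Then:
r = 3.87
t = -7.33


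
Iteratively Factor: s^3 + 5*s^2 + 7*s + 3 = (s + 1)*(s^2 + 4*s + 3) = (s + 1)*(s + 3)*(s + 1)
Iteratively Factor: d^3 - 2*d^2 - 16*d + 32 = (d - 2)*(d^2 - 16) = (d - 2)*(d + 4)*(d - 4)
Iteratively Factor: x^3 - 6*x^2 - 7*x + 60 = (x - 5)*(x^2 - x - 12) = (x - 5)*(x - 4)*(x + 3)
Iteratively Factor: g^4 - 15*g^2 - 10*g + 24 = (g - 4)*(g^3 + 4*g^2 + g - 6) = (g - 4)*(g + 2)*(g^2 + 2*g - 3) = (g - 4)*(g - 1)*(g + 2)*(g + 3)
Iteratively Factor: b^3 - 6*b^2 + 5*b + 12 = (b + 1)*(b^2 - 7*b + 12) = (b - 4)*(b + 1)*(b - 3)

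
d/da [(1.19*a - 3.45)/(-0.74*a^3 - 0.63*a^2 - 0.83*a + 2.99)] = (1.7612*a^3 - 6.9093*a^2 - 4.347*a + 0.6946)/(0.5476*a^6 + 0.9324*a^5 + 1.6253*a^4 - 3.3794*a^3 - 3.0785*a^2 - 4.9634*a + 8.9401)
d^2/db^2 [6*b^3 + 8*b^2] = 36*b + 16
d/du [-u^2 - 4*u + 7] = -2*u - 4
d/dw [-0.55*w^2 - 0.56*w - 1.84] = -1.1*w - 0.56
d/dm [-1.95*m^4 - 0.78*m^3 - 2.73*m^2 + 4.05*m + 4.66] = -7.8*m^3 - 2.34*m^2 - 5.46*m + 4.05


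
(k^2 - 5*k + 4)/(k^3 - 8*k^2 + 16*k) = (k - 1)/(k*(k - 4))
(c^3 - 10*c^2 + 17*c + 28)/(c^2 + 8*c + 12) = (c^3 - 10*c^2 + 17*c + 28)/(c^2 + 8*c + 12)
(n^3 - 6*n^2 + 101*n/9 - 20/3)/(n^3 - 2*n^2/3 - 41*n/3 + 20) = (n - 4/3)/(n + 4)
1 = 1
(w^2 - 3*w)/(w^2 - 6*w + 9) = w/(w - 3)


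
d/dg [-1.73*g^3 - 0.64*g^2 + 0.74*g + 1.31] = -5.19*g^2 - 1.28*g + 0.74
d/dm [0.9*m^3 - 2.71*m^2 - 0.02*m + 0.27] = 2.7*m^2 - 5.42*m - 0.02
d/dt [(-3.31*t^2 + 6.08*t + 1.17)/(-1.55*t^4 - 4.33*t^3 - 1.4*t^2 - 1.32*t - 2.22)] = (-10.261*t^5 + 13.9397*t^4 + 59.9068*t^3 + 28.0795*t^2 + 17.9724*t - 11.9532)/(2.4025*t^8 + 13.423*t^7 + 23.0889*t^6 + 16.216*t^5 + 20.2732*t^4 + 22.9212*t^3 + 7.9584*t^2 + 5.8608*t + 4.9284)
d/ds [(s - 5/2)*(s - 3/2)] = 2*s - 4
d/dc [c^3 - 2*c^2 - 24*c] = 3*c^2 - 4*c - 24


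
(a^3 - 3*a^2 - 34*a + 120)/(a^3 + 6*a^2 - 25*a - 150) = (a - 4)/(a + 5)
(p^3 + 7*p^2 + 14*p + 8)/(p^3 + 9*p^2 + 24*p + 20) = (p^2 + 5*p + 4)/(p^2 + 7*p + 10)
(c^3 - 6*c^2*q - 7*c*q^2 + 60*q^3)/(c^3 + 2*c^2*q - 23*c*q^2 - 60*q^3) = (c - 4*q)/(c + 4*q)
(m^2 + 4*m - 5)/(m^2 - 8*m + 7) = (m + 5)/(m - 7)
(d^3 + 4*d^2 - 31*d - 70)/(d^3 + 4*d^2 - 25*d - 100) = (d^2 + 9*d + 14)/(d^2 + 9*d + 20)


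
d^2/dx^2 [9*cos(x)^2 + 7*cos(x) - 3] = -7*cos(x) - 18*cos(2*x)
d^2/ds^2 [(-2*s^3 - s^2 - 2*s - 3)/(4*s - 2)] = (-8*s^3 + 12*s^2 - 6*s - 17)/(8*s^3 - 12*s^2 + 6*s - 1)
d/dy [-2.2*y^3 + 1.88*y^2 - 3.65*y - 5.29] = -6.6*y^2 + 3.76*y - 3.65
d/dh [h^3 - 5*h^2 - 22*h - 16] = 3*h^2 - 10*h - 22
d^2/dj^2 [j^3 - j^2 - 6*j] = 6*j - 2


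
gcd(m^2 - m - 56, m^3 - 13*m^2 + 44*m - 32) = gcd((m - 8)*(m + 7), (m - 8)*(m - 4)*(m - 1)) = m - 8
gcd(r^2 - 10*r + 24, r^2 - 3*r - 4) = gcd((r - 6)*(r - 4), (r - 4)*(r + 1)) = r - 4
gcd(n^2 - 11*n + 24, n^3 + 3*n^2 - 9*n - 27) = n - 3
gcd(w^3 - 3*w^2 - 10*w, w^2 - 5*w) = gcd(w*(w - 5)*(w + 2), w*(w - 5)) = w^2 - 5*w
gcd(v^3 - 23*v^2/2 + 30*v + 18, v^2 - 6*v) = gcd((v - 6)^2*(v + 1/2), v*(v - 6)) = v - 6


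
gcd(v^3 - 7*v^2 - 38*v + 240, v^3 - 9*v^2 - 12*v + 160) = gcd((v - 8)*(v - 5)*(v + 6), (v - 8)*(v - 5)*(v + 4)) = v^2 - 13*v + 40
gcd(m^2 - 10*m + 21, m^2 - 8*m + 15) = m - 3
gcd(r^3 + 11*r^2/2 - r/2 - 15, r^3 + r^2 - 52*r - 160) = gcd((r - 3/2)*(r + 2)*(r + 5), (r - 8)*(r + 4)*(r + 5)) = r + 5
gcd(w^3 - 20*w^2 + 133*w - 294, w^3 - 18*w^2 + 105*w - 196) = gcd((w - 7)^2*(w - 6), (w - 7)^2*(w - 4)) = w^2 - 14*w + 49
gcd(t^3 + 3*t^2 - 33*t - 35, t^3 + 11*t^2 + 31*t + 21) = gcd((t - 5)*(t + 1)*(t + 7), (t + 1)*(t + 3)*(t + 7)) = t^2 + 8*t + 7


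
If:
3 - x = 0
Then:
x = 3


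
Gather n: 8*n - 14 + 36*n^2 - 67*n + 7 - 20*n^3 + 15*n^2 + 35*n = -20*n^3 + 51*n^2 - 24*n - 7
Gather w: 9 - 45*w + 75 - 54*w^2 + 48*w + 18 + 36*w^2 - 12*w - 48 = -18*w^2 - 9*w + 54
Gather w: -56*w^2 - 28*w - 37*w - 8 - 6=-56*w^2 - 65*w - 14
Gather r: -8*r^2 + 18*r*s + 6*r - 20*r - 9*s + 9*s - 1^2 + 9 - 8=-8*r^2 + r*(18*s - 14)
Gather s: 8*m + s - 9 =8*m + s - 9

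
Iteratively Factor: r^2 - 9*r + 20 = (r - 4)*(r - 5)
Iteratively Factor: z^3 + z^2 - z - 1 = (z - 1)*(z^2 + 2*z + 1) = (z - 1)*(z + 1)*(z + 1)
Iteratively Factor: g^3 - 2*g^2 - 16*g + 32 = (g + 4)*(g^2 - 6*g + 8) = (g - 4)*(g + 4)*(g - 2)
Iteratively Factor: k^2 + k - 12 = (k + 4)*(k - 3)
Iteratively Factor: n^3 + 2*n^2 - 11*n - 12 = (n + 4)*(n^2 - 2*n - 3) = (n + 1)*(n + 4)*(n - 3)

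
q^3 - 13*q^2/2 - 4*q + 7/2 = (q - 7)*(q - 1/2)*(q + 1)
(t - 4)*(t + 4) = t^2 - 16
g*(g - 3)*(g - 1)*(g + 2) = g^4 - 2*g^3 - 5*g^2 + 6*g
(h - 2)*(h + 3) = h^2 + h - 6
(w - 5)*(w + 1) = w^2 - 4*w - 5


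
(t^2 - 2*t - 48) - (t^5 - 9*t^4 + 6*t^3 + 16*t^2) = -t^5 + 9*t^4 - 6*t^3 - 15*t^2 - 2*t - 48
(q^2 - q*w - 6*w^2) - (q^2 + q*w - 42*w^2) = -2*q*w + 36*w^2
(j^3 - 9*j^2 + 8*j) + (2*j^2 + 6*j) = j^3 - 7*j^2 + 14*j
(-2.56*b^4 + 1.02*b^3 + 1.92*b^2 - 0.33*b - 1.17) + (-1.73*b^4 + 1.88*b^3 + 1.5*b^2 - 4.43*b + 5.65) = -4.29*b^4 + 2.9*b^3 + 3.42*b^2 - 4.76*b + 4.48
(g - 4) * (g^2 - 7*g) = g^3 - 11*g^2 + 28*g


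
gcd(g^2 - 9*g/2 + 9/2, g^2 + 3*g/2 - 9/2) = g - 3/2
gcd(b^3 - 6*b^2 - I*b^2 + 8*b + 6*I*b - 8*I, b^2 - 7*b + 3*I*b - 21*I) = 1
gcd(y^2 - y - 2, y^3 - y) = y + 1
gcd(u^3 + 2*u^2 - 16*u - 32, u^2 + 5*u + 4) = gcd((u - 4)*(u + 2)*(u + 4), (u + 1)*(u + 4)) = u + 4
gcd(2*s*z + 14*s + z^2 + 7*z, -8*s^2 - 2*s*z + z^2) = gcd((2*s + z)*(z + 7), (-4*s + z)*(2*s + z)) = 2*s + z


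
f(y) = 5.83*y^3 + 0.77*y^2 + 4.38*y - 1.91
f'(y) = 17.49*y^2 + 1.54*y + 4.38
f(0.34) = -0.10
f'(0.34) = 6.93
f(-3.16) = -192.02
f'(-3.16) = 174.16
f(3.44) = 259.59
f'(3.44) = 216.65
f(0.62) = 2.49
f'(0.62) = 12.06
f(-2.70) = -122.87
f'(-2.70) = 127.72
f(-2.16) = -66.53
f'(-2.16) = 82.65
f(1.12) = 12.15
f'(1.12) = 28.04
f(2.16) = 69.90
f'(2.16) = 89.31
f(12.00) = 10235.77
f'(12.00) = 2541.42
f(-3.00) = -165.53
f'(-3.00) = 157.17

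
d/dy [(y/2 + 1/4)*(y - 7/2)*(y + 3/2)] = 3*y^2/2 - 3*y/2 - 25/8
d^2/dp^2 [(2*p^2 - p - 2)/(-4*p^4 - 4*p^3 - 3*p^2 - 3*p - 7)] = 2*(-96*p^8 + 440*p^6 + 708*p^5 + 1152*p^4 + 367*p^3 - 252*p^2 - 177*p - 143)/(64*p^12 + 192*p^11 + 336*p^10 + 496*p^9 + 876*p^8 + 1140*p^7 + 1191*p^6 + 1197*p^5 + 1362*p^4 + 993*p^3 + 630*p^2 + 441*p + 343)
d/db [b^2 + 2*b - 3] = 2*b + 2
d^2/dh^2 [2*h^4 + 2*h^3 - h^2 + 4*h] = 24*h^2 + 12*h - 2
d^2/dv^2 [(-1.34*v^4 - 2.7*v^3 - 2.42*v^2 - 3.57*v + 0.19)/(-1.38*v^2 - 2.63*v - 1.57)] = (5.10379199999999*v^6 + 29.180376*v^5 + 73.03134*v^4 + 110.210644*v^3 + 72.896964*v^2 - 10.614708*v - 19.356772)/(2.628072*v^6 + 15.025716*v^5 + 37.60569*v^4 + 52.380395*v^3 + 42.783285*v^2 + 19.448061*v + 3.869893)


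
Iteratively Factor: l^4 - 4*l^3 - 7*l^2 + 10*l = (l + 2)*(l^3 - 6*l^2 + 5*l) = (l - 1)*(l + 2)*(l^2 - 5*l) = l*(l - 1)*(l + 2)*(l - 5)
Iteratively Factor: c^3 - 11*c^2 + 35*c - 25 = (c - 5)*(c^2 - 6*c + 5) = (c - 5)*(c - 1)*(c - 5)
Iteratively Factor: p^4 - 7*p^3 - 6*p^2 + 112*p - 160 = (p - 4)*(p^3 - 3*p^2 - 18*p + 40) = (p - 4)*(p - 2)*(p^2 - p - 20) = (p - 4)*(p - 2)*(p + 4)*(p - 5)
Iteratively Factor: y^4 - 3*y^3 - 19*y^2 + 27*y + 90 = (y - 5)*(y^3 + 2*y^2 - 9*y - 18) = (y - 5)*(y - 3)*(y^2 + 5*y + 6) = (y - 5)*(y - 3)*(y + 3)*(y + 2)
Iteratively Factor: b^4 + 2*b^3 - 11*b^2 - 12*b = (b + 1)*(b^3 + b^2 - 12*b) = (b - 3)*(b + 1)*(b^2 + 4*b) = (b - 3)*(b + 1)*(b + 4)*(b)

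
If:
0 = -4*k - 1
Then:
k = -1/4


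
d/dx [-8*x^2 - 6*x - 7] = -16*x - 6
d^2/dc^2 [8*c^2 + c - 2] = 16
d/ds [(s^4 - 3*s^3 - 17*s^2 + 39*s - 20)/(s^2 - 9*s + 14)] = 2*(s^5 - 15*s^4 + 55*s^3 - 6*s^2 - 218*s + 183)/(s^4 - 18*s^3 + 109*s^2 - 252*s + 196)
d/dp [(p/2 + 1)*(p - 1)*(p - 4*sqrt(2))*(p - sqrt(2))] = 2*p^3 - 15*sqrt(2)*p^2/2 + 3*p^2/2 - 5*sqrt(2)*p + 6*p + 4 + 5*sqrt(2)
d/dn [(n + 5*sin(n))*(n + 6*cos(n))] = -(n + 5*sin(n))*(6*sin(n) - 1) + (n + 6*cos(n))*(5*cos(n) + 1)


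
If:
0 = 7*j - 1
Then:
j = 1/7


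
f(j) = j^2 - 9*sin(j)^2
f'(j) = 2*j - 18*sin(j)*cos(j)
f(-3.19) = 10.16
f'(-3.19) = -5.51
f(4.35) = 11.05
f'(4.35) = 2.73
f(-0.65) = -2.87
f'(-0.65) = 7.37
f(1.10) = -5.94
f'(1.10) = -5.08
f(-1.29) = -6.64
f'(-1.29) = 2.21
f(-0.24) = -0.45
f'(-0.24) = 3.68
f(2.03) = -3.11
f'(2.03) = 11.21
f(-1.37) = -6.77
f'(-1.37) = 0.78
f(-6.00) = 35.30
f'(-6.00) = -16.83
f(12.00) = 141.41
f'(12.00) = 32.15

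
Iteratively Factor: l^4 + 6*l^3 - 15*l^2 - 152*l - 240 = (l - 5)*(l^3 + 11*l^2 + 40*l + 48) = (l - 5)*(l + 4)*(l^2 + 7*l + 12) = (l - 5)*(l + 4)^2*(l + 3)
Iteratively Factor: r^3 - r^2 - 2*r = (r)*(r^2 - r - 2) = r*(r + 1)*(r - 2)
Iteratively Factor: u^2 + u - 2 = (u - 1)*(u + 2)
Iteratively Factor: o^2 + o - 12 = (o + 4)*(o - 3)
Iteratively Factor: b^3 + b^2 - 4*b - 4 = (b - 2)*(b^2 + 3*b + 2) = (b - 2)*(b + 1)*(b + 2)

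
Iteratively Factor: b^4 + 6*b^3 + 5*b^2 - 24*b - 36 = (b + 3)*(b^3 + 3*b^2 - 4*b - 12) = (b + 3)^2*(b^2 - 4) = (b + 2)*(b + 3)^2*(b - 2)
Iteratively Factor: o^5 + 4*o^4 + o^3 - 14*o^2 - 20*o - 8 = (o + 2)*(o^4 + 2*o^3 - 3*o^2 - 8*o - 4) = (o + 2)^2*(o^3 - 3*o - 2) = (o + 1)*(o + 2)^2*(o^2 - o - 2) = (o + 1)^2*(o + 2)^2*(o - 2)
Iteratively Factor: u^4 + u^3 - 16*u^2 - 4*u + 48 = (u - 3)*(u^3 + 4*u^2 - 4*u - 16) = (u - 3)*(u - 2)*(u^2 + 6*u + 8) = (u - 3)*(u - 2)*(u + 4)*(u + 2)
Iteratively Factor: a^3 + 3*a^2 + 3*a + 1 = (a + 1)*(a^2 + 2*a + 1) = (a + 1)^2*(a + 1)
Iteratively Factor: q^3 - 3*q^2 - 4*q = (q + 1)*(q^2 - 4*q) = q*(q + 1)*(q - 4)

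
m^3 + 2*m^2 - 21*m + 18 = (m - 3)*(m - 1)*(m + 6)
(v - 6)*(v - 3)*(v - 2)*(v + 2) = v^4 - 9*v^3 + 14*v^2 + 36*v - 72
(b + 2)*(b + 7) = b^2 + 9*b + 14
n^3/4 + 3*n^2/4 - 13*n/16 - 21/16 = (n/4 + 1/4)*(n - 3/2)*(n + 7/2)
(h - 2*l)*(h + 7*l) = h^2 + 5*h*l - 14*l^2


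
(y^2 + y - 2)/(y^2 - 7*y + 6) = (y + 2)/(y - 6)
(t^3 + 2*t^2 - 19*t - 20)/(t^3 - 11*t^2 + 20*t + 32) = (t + 5)/(t - 8)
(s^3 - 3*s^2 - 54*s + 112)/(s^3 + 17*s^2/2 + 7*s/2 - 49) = 2*(s - 8)/(2*s + 7)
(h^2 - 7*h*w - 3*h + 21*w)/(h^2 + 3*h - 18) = (h - 7*w)/(h + 6)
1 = 1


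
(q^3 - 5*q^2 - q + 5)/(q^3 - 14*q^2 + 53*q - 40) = (q + 1)/(q - 8)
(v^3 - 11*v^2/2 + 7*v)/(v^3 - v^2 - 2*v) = (v - 7/2)/(v + 1)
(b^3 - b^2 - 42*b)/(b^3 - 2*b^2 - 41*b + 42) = b/(b - 1)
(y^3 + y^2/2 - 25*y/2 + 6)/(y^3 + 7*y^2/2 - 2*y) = (y - 3)/y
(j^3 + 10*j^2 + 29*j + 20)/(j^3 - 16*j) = (j^2 + 6*j + 5)/(j*(j - 4))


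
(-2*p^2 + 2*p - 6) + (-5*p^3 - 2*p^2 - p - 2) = -5*p^3 - 4*p^2 + p - 8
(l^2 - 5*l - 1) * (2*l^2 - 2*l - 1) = 2*l^4 - 12*l^3 + 7*l^2 + 7*l + 1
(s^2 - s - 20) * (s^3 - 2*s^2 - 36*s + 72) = s^5 - 3*s^4 - 54*s^3 + 148*s^2 + 648*s - 1440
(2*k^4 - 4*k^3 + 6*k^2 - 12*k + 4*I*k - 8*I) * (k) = 2*k^5 - 4*k^4 + 6*k^3 - 12*k^2 + 4*I*k^2 - 8*I*k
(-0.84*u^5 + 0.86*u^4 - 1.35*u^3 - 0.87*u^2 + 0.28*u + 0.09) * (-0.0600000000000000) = 0.0504*u^5 - 0.0516*u^4 + 0.081*u^3 + 0.0522*u^2 - 0.0168*u - 0.0054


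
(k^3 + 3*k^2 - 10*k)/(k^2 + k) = (k^2 + 3*k - 10)/(k + 1)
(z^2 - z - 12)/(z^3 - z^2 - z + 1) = (z^2 - z - 12)/(z^3 - z^2 - z + 1)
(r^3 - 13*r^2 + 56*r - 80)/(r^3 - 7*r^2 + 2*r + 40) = (r - 4)/(r + 2)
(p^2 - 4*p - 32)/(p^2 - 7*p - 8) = (p + 4)/(p + 1)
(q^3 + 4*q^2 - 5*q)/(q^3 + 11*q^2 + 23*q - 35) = q/(q + 7)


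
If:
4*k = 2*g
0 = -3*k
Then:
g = 0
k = 0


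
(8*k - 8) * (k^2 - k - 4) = 8*k^3 - 16*k^2 - 24*k + 32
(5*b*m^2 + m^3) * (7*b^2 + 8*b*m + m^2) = 35*b^3*m^2 + 47*b^2*m^3 + 13*b*m^4 + m^5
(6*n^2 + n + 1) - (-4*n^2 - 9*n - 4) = 10*n^2 + 10*n + 5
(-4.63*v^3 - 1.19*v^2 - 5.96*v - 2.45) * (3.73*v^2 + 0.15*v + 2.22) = -17.2699*v^5 - 5.1332*v^4 - 32.6879*v^3 - 12.6743*v^2 - 13.5987*v - 5.439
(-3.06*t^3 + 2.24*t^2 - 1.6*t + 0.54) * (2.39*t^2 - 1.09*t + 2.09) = -7.3134*t^5 + 8.689*t^4 - 12.661*t^3 + 7.7162*t^2 - 3.9326*t + 1.1286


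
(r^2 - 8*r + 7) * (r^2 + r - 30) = r^4 - 7*r^3 - 31*r^2 + 247*r - 210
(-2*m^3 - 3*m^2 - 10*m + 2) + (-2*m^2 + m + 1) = -2*m^3 - 5*m^2 - 9*m + 3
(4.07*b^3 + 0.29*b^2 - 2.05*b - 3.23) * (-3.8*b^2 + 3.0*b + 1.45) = -15.466*b^5 + 11.108*b^4 + 14.5615*b^3 + 6.5445*b^2 - 12.6625*b - 4.6835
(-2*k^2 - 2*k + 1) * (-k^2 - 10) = 2*k^4 + 2*k^3 + 19*k^2 + 20*k - 10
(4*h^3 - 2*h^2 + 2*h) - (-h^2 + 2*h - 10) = 4*h^3 - h^2 + 10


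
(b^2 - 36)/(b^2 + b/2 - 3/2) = 2*(b^2 - 36)/(2*b^2 + b - 3)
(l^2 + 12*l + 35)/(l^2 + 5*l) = (l + 7)/l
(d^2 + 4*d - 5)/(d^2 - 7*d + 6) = (d + 5)/(d - 6)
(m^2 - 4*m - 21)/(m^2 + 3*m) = (m - 7)/m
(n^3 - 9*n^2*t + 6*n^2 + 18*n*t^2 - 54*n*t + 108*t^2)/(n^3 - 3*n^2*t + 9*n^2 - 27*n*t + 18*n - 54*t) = (n - 6*t)/(n + 3)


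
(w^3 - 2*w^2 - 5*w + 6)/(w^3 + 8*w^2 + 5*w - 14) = (w - 3)/(w + 7)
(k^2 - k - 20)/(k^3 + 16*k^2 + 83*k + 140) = (k - 5)/(k^2 + 12*k + 35)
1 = 1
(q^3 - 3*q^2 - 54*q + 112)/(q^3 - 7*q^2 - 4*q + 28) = (q^2 - q - 56)/(q^2 - 5*q - 14)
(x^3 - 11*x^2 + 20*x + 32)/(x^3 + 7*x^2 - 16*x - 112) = (x^2 - 7*x - 8)/(x^2 + 11*x + 28)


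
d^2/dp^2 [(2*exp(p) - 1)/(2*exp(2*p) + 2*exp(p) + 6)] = (2*exp(4*p) - 6*exp(3*p) - 39*exp(2*p) + 5*exp(p) + 21)*exp(p)/(2*(exp(6*p) + 3*exp(5*p) + 12*exp(4*p) + 19*exp(3*p) + 36*exp(2*p) + 27*exp(p) + 27))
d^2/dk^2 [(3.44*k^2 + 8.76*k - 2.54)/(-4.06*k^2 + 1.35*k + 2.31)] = (5.6843418860808e-14*k^4 - 326.501952*k^3 + 57.63576*k^2 - 576.469656*k + 74.82534)/(66.923416*k^6 - 66.75858*k^5 - 92.033298*k^4 + 73.506285*k^3 + 52.363773*k^2 - 21.611205*k - 12.326391)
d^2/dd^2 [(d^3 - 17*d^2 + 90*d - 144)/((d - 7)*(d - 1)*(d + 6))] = 6*(-5*d^6 + 131*d^5 - 1249*d^4 + 4837*d^3 - 5382*d^2 + 3564*d - 43056)/(d^9 - 6*d^8 - 111*d^7 + 610*d^6 + 4047*d^5 - 19914*d^4 - 42965*d^3 + 201222*d^2 - 216972*d + 74088)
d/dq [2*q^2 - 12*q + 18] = 4*q - 12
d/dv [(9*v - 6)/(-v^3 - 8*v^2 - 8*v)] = 6*(3*v^3 + 9*v^2 - 16*v - 8)/(v^2*(v^4 + 16*v^3 + 80*v^2 + 128*v + 64))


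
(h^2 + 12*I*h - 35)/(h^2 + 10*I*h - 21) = (h + 5*I)/(h + 3*I)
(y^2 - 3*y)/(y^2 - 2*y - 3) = y/(y + 1)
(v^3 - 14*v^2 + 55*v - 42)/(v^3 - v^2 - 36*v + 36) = (v - 7)/(v + 6)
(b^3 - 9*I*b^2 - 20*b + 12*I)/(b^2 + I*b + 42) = (b^2 - 3*I*b - 2)/(b + 7*I)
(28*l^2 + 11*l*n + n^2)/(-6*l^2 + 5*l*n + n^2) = (28*l^2 + 11*l*n + n^2)/(-6*l^2 + 5*l*n + n^2)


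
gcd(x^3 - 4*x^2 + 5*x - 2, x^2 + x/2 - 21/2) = 1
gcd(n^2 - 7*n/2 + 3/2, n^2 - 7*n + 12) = n - 3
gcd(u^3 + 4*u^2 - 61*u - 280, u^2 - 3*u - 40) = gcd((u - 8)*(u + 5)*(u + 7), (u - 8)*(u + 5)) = u^2 - 3*u - 40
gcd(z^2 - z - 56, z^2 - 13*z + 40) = z - 8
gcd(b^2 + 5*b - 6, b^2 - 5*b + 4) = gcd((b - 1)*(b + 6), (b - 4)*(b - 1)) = b - 1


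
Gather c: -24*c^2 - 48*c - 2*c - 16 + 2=-24*c^2 - 50*c - 14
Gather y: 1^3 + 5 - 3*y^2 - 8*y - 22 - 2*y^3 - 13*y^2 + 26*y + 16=-2*y^3 - 16*y^2 + 18*y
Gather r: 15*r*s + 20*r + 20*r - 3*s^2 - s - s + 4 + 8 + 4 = r*(15*s + 40) - 3*s^2 - 2*s + 16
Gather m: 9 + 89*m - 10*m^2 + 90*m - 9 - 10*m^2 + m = -20*m^2 + 180*m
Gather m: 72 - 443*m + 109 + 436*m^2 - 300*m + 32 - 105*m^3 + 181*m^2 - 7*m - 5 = -105*m^3 + 617*m^2 - 750*m + 208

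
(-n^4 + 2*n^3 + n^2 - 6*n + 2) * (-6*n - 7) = 6*n^5 - 5*n^4 - 20*n^3 + 29*n^2 + 30*n - 14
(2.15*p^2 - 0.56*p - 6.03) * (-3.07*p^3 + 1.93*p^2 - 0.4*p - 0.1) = -6.6005*p^5 + 5.8687*p^4 + 16.5713*p^3 - 11.6289*p^2 + 2.468*p + 0.603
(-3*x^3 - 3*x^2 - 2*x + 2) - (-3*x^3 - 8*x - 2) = -3*x^2 + 6*x + 4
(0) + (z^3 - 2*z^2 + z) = z^3 - 2*z^2 + z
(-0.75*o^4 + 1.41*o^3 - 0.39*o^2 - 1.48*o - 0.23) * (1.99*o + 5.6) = -1.4925*o^5 - 1.3941*o^4 + 7.1199*o^3 - 5.1292*o^2 - 8.7457*o - 1.288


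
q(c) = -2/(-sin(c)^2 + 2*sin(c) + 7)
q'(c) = -2*(2*sin(c)*cos(c) - 2*cos(c))/(-sin(c)^2 + 2*sin(c) + 7)^2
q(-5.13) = -0.25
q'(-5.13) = 0.00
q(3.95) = -0.40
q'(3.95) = -0.19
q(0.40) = -0.26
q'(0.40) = 0.04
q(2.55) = -0.26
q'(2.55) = -0.02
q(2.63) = -0.26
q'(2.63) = -0.03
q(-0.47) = -0.34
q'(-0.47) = 0.15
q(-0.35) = -0.32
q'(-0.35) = 0.13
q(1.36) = -0.25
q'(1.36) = 0.00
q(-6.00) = -0.27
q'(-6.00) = 0.05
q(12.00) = -0.35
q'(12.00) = 0.16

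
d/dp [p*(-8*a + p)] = -8*a + 2*p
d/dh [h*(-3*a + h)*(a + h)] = -3*a^2 - 4*a*h + 3*h^2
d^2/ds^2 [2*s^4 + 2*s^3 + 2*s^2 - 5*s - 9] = 24*s^2 + 12*s + 4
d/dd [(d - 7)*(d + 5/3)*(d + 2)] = 3*d^2 - 20*d/3 - 67/3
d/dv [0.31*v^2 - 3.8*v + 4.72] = 0.62*v - 3.8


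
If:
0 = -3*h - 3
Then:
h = -1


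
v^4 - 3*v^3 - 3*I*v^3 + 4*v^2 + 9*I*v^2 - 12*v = v*(v - 3)*(v - 4*I)*(v + I)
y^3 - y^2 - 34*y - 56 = (y - 7)*(y + 2)*(y + 4)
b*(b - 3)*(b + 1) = b^3 - 2*b^2 - 3*b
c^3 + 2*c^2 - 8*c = c*(c - 2)*(c + 4)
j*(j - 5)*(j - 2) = j^3 - 7*j^2 + 10*j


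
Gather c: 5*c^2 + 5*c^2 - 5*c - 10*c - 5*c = 10*c^2 - 20*c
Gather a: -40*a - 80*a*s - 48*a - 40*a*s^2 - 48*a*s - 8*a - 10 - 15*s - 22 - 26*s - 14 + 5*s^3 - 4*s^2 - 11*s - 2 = a*(-40*s^2 - 128*s - 96) + 5*s^3 - 4*s^2 - 52*s - 48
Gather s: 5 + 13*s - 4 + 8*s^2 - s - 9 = 8*s^2 + 12*s - 8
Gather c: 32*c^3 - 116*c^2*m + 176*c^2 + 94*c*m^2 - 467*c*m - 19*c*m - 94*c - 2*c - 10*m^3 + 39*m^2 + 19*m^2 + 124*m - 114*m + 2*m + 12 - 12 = 32*c^3 + c^2*(176 - 116*m) + c*(94*m^2 - 486*m - 96) - 10*m^3 + 58*m^2 + 12*m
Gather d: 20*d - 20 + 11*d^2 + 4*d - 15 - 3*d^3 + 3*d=-3*d^3 + 11*d^2 + 27*d - 35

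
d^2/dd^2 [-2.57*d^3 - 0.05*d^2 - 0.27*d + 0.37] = -15.42*d - 0.1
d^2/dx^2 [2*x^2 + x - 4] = 4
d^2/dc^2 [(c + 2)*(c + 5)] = 2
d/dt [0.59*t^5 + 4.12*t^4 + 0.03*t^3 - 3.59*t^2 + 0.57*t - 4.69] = 2.95*t^4 + 16.48*t^3 + 0.09*t^2 - 7.18*t + 0.57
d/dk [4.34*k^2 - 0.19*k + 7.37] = 8.68*k - 0.19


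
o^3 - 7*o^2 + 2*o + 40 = (o - 5)*(o - 4)*(o + 2)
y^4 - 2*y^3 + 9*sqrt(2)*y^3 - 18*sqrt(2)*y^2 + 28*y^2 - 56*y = y*(y - 2)*(y + 2*sqrt(2))*(y + 7*sqrt(2))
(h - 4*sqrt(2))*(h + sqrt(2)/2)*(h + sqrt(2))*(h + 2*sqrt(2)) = h^4 - sqrt(2)*h^3/2 - 21*h^2 - 26*sqrt(2)*h - 16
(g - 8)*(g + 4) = g^2 - 4*g - 32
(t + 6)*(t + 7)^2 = t^3 + 20*t^2 + 133*t + 294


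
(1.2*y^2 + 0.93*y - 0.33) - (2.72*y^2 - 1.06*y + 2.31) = -1.52*y^2 + 1.99*y - 2.64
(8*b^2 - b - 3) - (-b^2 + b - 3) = 9*b^2 - 2*b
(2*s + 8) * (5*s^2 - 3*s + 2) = 10*s^3 + 34*s^2 - 20*s + 16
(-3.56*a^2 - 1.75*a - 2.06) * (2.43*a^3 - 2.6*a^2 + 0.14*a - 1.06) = -8.6508*a^5 + 5.0035*a^4 - 0.954200000000001*a^3 + 8.8846*a^2 + 1.5666*a + 2.1836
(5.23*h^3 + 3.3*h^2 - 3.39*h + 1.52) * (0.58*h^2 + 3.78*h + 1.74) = 3.0334*h^5 + 21.6834*h^4 + 19.608*h^3 - 6.1906*h^2 - 0.153*h + 2.6448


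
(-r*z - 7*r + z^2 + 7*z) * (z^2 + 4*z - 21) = -r*z^3 - 11*r*z^2 - 7*r*z + 147*r + z^4 + 11*z^3 + 7*z^2 - 147*z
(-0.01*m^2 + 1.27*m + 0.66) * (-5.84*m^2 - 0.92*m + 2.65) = 0.0584*m^4 - 7.4076*m^3 - 5.0493*m^2 + 2.7583*m + 1.749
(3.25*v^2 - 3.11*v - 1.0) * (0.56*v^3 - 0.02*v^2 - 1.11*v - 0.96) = 1.82*v^5 - 1.8066*v^4 - 4.1053*v^3 + 0.3521*v^2 + 4.0956*v + 0.96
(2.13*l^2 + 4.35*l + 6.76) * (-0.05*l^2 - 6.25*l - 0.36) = -0.1065*l^4 - 13.53*l^3 - 28.2923*l^2 - 43.816*l - 2.4336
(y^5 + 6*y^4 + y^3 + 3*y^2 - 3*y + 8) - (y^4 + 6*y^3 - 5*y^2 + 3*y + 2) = y^5 + 5*y^4 - 5*y^3 + 8*y^2 - 6*y + 6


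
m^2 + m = m*(m + 1)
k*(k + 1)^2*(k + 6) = k^4 + 8*k^3 + 13*k^2 + 6*k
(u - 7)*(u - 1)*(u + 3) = u^3 - 5*u^2 - 17*u + 21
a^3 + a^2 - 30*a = a*(a - 5)*(a + 6)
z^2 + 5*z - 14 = (z - 2)*(z + 7)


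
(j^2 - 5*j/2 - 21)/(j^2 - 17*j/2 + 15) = (2*j + 7)/(2*j - 5)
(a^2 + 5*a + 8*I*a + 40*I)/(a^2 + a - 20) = (a + 8*I)/(a - 4)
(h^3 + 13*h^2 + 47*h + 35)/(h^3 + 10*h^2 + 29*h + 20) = (h + 7)/(h + 4)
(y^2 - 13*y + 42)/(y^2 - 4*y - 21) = (y - 6)/(y + 3)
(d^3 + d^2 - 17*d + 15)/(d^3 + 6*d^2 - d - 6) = (d^2 + 2*d - 15)/(d^2 + 7*d + 6)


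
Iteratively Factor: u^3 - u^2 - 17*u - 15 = (u - 5)*(u^2 + 4*u + 3) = (u - 5)*(u + 1)*(u + 3)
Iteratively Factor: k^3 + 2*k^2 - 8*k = (k + 4)*(k^2 - 2*k) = (k - 2)*(k + 4)*(k)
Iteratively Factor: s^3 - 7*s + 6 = (s + 3)*(s^2 - 3*s + 2) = (s - 2)*(s + 3)*(s - 1)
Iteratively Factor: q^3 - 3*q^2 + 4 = (q - 2)*(q^2 - q - 2) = (q - 2)^2*(q + 1)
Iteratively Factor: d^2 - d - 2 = (d + 1)*(d - 2)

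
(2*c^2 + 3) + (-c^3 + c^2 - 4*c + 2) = -c^3 + 3*c^2 - 4*c + 5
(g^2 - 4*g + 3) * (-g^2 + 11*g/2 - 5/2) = -g^4 + 19*g^3/2 - 55*g^2/2 + 53*g/2 - 15/2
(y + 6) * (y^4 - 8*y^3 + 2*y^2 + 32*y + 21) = y^5 - 2*y^4 - 46*y^3 + 44*y^2 + 213*y + 126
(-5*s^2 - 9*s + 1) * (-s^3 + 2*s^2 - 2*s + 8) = 5*s^5 - s^4 - 9*s^3 - 20*s^2 - 74*s + 8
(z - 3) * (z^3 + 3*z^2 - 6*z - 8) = z^4 - 15*z^2 + 10*z + 24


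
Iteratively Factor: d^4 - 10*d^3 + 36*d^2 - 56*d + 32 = (d - 2)*(d^3 - 8*d^2 + 20*d - 16) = (d - 2)^2*(d^2 - 6*d + 8) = (d - 4)*(d - 2)^2*(d - 2)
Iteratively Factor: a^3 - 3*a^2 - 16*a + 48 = (a - 4)*(a^2 + a - 12) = (a - 4)*(a + 4)*(a - 3)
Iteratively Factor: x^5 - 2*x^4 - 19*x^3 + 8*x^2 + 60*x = (x + 2)*(x^4 - 4*x^3 - 11*x^2 + 30*x) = (x - 5)*(x + 2)*(x^3 + x^2 - 6*x) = (x - 5)*(x + 2)*(x + 3)*(x^2 - 2*x) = (x - 5)*(x - 2)*(x + 2)*(x + 3)*(x)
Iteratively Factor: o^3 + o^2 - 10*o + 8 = (o + 4)*(o^2 - 3*o + 2) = (o - 2)*(o + 4)*(o - 1)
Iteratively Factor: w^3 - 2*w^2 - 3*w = (w - 3)*(w^2 + w) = (w - 3)*(w + 1)*(w)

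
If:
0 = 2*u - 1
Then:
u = 1/2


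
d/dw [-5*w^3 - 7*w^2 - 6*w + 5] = -15*w^2 - 14*w - 6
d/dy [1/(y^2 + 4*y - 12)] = 2*(-y - 2)/(y^2 + 4*y - 12)^2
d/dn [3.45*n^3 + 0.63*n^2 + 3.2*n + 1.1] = 10.35*n^2 + 1.26*n + 3.2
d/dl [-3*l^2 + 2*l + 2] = 2 - 6*l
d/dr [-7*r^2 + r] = 1 - 14*r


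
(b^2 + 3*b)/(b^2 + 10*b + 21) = b/(b + 7)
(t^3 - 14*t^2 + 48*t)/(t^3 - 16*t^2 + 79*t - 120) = t*(t - 6)/(t^2 - 8*t + 15)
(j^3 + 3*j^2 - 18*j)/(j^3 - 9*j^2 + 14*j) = (j^2 + 3*j - 18)/(j^2 - 9*j + 14)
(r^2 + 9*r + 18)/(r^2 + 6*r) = (r + 3)/r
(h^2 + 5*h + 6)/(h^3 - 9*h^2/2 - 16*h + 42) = 2*(h^2 + 5*h + 6)/(2*h^3 - 9*h^2 - 32*h + 84)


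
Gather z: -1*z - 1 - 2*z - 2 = -3*z - 3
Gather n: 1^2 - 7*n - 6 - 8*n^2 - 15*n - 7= -8*n^2 - 22*n - 12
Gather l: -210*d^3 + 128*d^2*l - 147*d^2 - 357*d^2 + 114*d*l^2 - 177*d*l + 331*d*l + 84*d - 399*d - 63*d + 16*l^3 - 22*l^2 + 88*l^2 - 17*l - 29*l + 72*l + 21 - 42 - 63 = -210*d^3 - 504*d^2 - 378*d + 16*l^3 + l^2*(114*d + 66) + l*(128*d^2 + 154*d + 26) - 84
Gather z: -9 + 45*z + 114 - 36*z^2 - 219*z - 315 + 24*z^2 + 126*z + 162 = -12*z^2 - 48*z - 48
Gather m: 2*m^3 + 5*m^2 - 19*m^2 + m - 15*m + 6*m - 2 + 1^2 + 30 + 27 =2*m^3 - 14*m^2 - 8*m + 56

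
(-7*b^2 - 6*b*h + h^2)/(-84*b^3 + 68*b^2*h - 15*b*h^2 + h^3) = (b + h)/(12*b^2 - 8*b*h + h^2)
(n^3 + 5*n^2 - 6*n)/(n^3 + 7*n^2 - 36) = n*(n - 1)/(n^2 + n - 6)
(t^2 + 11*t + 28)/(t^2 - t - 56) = (t + 4)/(t - 8)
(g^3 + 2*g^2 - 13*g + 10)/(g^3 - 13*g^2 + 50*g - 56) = (g^2 + 4*g - 5)/(g^2 - 11*g + 28)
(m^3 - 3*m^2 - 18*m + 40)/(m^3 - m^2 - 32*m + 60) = (m + 4)/(m + 6)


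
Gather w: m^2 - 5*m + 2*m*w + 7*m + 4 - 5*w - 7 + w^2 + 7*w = m^2 + 2*m + w^2 + w*(2*m + 2) - 3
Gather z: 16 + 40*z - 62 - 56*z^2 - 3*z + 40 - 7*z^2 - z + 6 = -63*z^2 + 36*z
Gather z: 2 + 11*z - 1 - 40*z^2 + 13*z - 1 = -40*z^2 + 24*z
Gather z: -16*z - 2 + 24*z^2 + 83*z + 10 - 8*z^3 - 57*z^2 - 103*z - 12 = -8*z^3 - 33*z^2 - 36*z - 4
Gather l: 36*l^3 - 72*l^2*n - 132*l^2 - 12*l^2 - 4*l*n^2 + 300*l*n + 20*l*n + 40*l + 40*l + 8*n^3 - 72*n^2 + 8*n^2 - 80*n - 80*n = 36*l^3 + l^2*(-72*n - 144) + l*(-4*n^2 + 320*n + 80) + 8*n^3 - 64*n^2 - 160*n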